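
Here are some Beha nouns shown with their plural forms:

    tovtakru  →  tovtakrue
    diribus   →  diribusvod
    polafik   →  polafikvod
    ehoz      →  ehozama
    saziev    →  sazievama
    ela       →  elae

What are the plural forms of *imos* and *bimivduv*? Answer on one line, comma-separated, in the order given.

imosvod, bimivduvama

The suffix is conditioned by the final sound: -vod when the stem ends in a voiceless consonant (*diribus*, *polafik*); -ama when the stem ends in a voiced consonant (*ehoz*, *saziev*); -e when the stem ends in a vowel (*tovtakru*, *ela*).
*imos*: final sound = /s/, a voiceless consonant → -vod → *imosvod*.
*bimivduv*: final sound = /v/, a voiced consonant → -ama → *bimivduvama*.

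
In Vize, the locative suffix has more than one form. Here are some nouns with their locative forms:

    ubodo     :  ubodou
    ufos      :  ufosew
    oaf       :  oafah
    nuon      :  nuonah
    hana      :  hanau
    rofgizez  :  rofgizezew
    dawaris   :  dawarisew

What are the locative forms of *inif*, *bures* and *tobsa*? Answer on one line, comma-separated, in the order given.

inifah, buresew, tobsau

The suffix is conditioned by the final sound: -ew when the stem ends in a sibilant (*ufos*, *rofgizez*, *dawaris*); -ah when the stem ends in a non-sibilant consonant (*oaf*, *nuon*); -u when the stem ends in a vowel (*ubodo*, *hana*).
*inif* — final sound /f/ (a non-sibilant consonant) → -ah → *inifah*.
The final sound of *bures* is /s/, which is a sibilant, so the suffix is -ew, giving *buresew*.
The final sound of *tobsa* is /a/, which is a vowel, so the suffix is -u, giving *tobsau*.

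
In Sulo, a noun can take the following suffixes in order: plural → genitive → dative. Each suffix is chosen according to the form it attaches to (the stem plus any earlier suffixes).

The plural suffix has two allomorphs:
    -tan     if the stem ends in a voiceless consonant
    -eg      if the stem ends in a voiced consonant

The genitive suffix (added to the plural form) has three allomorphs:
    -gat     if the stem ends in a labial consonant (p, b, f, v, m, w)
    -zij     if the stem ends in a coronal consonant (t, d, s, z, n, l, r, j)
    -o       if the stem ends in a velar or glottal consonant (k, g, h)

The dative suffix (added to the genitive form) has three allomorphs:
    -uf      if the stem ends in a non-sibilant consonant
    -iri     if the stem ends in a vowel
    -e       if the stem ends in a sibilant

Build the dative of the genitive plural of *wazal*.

*wazal*: final consonant = /l/, voiced → -eg → *wazaleg*.
The plural form *wazaleg*: final consonant = /g/, velar/glottal → -o → *wazalego*.
Since the final sound of the genitive form *wazalego* is /o/ (a vowel), it takes -iri, giving *wazalegoiri*.

wazalegoiri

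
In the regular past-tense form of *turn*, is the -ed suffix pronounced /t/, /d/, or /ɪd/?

/d/

The stem *turn* ends in a voiced sound other than /d/.
The -ed suffix is realized as /ɪd/ after /t, d/; as /t/ after other voiceless consonants; and as /d/ after other voiced sounds.
So -ed on *turn* is pronounced /d/.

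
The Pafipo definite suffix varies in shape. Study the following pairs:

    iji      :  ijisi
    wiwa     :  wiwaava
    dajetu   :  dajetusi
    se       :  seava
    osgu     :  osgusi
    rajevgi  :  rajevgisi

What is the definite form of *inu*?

Looking at the last vowel of each stem: -si when the last vowel of the stem is a high vowel (*iji*, *dajetu*, *osgu*, *rajevgi*); -ava when the last vowel of the stem is a non-high vowel (*wiwa*, *se*).
*inu* — last vowel /u/ (a high vowel) → -si → *inusi*.

inusi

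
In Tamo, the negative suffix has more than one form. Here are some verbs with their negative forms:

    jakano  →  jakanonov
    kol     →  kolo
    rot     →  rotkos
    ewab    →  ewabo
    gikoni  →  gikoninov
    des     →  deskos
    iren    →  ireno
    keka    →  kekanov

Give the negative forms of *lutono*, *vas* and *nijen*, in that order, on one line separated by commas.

Looking at the final sound of each stem: -kos when the stem ends in a voiceless consonant (*rot*, *des*); -o when the stem ends in a voiced consonant (*kol*, *ewab*, *iren*); -nov when the stem ends in a vowel (*jakano*, *gikoni*, *keka*).
*lutono*: final sound = /o/, a vowel → -nov → *lutononov*.
*vas* — final sound /s/ (a voiceless consonant) → -kos → *vaskos*.
Since the final sound of *nijen* is /n/ (a voiced consonant), it takes -o, giving *nijeno*.

lutononov, vaskos, nijeno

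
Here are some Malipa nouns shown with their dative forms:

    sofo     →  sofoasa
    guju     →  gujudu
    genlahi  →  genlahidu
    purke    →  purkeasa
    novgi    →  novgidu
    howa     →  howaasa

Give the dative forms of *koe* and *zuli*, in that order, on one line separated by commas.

koeasa, zulidu

The pattern is height harmony: -du when the last vowel of the stem is a high vowel (*guju*, *genlahi*, *novgi*); -asa when the last vowel of the stem is a non-high vowel (*sofo*, *purke*, *howa*).
*koe* — last vowel /e/ (a non-high vowel) → -asa → *koeasa*.
*zuli*: last vowel = /i/, a high vowel → -du → *zulidu*.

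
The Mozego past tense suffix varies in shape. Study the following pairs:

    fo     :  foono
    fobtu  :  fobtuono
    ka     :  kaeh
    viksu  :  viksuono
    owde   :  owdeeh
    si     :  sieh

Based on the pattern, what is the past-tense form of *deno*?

denoono

The suffix is conditioned by the last vowel: -ono when the last vowel of the stem is a rounded vowel (*fo*, *fobtu*, *viksu*); -eh when the last vowel of the stem is an unrounded vowel (*ka*, *owde*, *si*).
The last vowel of *deno* is /o/, which is a rounded vowel, so the suffix is -ono, giving *denoono*.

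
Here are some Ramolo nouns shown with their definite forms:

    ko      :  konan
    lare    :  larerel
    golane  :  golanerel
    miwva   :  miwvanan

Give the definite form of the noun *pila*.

pilanan

Looking at the last vowel of each stem: -rel when the last vowel of the stem is a front vowel (*lare*, *golane*); -nan when the last vowel of the stem is a back vowel (*ko*, *miwva*).
*pila* — last vowel /a/ (a back vowel) → -nan → *pilanan*.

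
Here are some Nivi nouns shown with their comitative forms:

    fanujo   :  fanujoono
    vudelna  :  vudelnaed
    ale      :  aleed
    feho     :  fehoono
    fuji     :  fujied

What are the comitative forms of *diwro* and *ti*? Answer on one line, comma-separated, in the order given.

The pattern is rounding harmony: -ono when the last vowel of the stem is a rounded vowel (*fanujo*, *feho*); -ed when the last vowel of the stem is an unrounded vowel (*vudelna*, *ale*, *fuji*).
The last vowel of *diwro* is /o/, which is a rounded vowel, so the suffix is -ono, giving *diwroono*.
*ti*: last vowel = /i/, an unrounded vowel → -ed → *tied*.

diwroono, tied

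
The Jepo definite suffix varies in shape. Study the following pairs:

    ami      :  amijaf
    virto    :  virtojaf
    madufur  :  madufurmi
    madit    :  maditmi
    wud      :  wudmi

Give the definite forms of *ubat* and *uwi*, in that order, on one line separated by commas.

ubatmi, uwijaf

The suffix is conditioned by the final sound: -mi when the stem ends in a consonant (*madufur*, *madit*, *wud*); -jaf when the stem ends in a vowel (*ami*, *virto*).
*ubat* — final sound /t/ (a consonant) → -mi → *ubatmi*.
*uwi* — final sound /i/ (a vowel) → -jaf → *uwijaf*.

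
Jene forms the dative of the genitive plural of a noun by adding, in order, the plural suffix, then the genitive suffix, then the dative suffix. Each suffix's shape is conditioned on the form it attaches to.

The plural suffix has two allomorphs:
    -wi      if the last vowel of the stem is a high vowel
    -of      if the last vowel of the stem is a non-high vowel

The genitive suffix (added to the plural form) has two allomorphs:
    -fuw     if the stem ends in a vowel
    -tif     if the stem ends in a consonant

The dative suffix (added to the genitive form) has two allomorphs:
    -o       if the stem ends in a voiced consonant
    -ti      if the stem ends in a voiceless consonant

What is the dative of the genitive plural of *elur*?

elurwifuwo

*elur*: last vowel = /u/, a high vowel → -wi → *elurwi*.
The final sound of the plural form *elurwi* is /i/, which is a vowel, so the genitive suffix is -fuw, giving *elurwifuw*.
The final consonant of the genitive form *elurwifuw* is /w/, which is voiced, so the dative suffix is -o, giving *elurwifuwo*.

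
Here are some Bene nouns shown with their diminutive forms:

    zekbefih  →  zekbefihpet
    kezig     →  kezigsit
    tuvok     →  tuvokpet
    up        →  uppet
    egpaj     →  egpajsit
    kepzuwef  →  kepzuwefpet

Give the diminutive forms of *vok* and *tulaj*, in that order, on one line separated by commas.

The suffix is conditioned by the final consonant: -pet when the stem ends in a voiceless consonant (*zekbefih*, *tuvok*, *up*, *kepzuwef*); -sit when the stem ends in a voiced consonant (*kezig*, *egpaj*).
The final consonant of *vok* is /k/, which is voiceless, so the suffix is -pet, giving *vokpet*.
Since the final consonant of *tulaj* is /j/ (voiced), it takes -sit, giving *tulajsit*.

vokpet, tulajsit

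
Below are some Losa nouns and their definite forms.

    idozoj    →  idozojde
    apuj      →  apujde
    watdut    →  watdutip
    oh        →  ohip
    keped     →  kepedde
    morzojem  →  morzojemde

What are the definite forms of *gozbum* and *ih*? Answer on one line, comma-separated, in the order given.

gozbumde, ihip

The suffix is conditioned by the final consonant: -ip when the stem ends in a voiceless consonant (*watdut*, *oh*); -de when the stem ends in a voiced consonant (*idozoj*, *apuj*, *keped*, *morzojem*).
*gozbum* — final consonant /m/ (voiced) → -de → *gozbumde*.
*ih* — final consonant /h/ (voiceless) → -ip → *ihip*.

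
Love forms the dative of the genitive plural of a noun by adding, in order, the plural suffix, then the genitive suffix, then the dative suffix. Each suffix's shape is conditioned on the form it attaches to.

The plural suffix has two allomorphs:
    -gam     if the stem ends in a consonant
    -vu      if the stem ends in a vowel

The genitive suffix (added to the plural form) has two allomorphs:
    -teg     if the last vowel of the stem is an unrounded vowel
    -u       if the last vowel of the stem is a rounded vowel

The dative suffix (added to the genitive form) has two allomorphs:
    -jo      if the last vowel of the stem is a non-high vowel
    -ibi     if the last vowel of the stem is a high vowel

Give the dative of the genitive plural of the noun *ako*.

akovuuibi

Since the final sound of *ako* is /o/ (a vowel), it takes -vu, giving *akovu*.
The last vowel of the plural form *akovu* is /u/, which is a rounded vowel, so the genitive suffix is -u, giving *akovuu*.
The last vowel of the genitive form *akovuu* is /u/, which is a high vowel, so the dative suffix is -ibi, giving *akovuuibi*.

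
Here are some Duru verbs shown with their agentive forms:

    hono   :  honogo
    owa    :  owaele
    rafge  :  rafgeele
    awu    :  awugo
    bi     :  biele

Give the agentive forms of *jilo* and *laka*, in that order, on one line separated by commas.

jilogo, lakaele

The alternation tracks the last vowel of the stem — -go when the last vowel of the stem is a rounded vowel (*hono*, *awu*); -ele when the last vowel of the stem is an unrounded vowel (*owa*, *rafge*, *bi*).
Since the last vowel of *jilo* is /o/ (a rounded vowel), it takes -go, giving *jilogo*.
*laka*: last vowel = /a/, an unrounded vowel → -ele → *lakaele*.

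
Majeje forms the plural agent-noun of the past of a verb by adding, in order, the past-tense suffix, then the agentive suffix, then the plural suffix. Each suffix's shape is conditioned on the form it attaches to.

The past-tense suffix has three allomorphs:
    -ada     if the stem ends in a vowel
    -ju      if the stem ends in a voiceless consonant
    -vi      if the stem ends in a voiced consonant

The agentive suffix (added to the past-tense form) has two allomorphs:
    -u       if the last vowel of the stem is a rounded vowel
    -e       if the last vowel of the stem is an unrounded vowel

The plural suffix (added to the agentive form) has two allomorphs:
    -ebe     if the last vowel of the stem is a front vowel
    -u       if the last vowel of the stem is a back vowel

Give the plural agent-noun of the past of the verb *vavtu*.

*vavtu* — final sound /u/ (a vowel) → -ada → *vavtuada*.
Since the last vowel of the past-tense form *vavtuada* is /a/ (an unrounded vowel), it takes -e, giving *vavtuadae*.
Since the last vowel of the agentive form *vavtuadae* is /e/ (a front vowel), it takes -ebe, giving *vavtuadaeebe*.

vavtuadaeebe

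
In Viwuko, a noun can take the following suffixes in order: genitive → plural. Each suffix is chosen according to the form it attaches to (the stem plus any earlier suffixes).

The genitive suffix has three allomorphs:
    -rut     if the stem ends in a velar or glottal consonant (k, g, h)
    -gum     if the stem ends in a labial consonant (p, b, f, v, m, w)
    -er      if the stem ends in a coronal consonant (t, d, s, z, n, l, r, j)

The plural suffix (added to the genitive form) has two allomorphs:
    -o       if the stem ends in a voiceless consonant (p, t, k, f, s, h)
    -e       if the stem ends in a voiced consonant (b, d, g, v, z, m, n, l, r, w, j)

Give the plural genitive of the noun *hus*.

The final consonant of *hus* is /s/, which is coronal, so the genitive suffix is -er, giving *huser*.
The genitive form *huser* — final consonant /r/ (voiced) → -e → *husere*.

husere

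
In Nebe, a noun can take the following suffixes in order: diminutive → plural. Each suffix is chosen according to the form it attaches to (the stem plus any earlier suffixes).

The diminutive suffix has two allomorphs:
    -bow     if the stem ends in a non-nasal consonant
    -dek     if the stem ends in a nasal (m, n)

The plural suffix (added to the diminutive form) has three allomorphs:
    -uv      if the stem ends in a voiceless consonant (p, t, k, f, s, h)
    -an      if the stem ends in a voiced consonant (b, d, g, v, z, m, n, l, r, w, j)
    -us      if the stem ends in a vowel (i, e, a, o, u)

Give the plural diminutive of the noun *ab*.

*ab*: final consonant = /b/, non-nasal → -bow → *abbow*.
The final sound of the diminutive form *abbow* is /w/, which is a voiced consonant, so the plural suffix is -an, giving *abbowan*.

abbowan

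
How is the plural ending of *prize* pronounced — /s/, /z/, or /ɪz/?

The stem *prize* ends in a sibilant (/s, z, ʃ, ʒ, tʃ, dʒ/).
The plural suffix surfaces as /ɪz/ after sibilants, /s/ after other voiceless consonants, and /z/ after other voiced sounds.
So the plural -s on *prize* is pronounced /ɪz/.

/ɪz/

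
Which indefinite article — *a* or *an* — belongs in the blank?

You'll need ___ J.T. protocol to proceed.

The indefinite article is chosen by the initial *sound* of the following word, not its spelling.
The initialism *J.T.* is read letter by letter; the first letter, J, is pronounced /dʒeɪ/, which begins with a consonant sound.
So the article is *a*: You'll need a J.T. protocol to proceed.

a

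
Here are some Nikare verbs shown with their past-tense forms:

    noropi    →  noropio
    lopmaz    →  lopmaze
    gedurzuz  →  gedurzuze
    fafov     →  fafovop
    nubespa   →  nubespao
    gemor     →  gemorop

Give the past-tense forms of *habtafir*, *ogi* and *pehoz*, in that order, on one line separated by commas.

The alternation tracks the final sound of the stem — -e when the stem ends in a sibilant (*lopmaz*, *gedurzuz*); -op when the stem ends in a non-sibilant consonant (*fafov*, *gemor*); -o when the stem ends in a vowel (*noropi*, *nubespa*).
*habtafir* — final sound /r/ (a non-sibilant consonant) → -op → *habtafirop*.
*ogi* — final sound /i/ (a vowel) → -o → *ogio*.
The final sound of *pehoz* is /z/, which is a sibilant, so the suffix is -e, giving *pehoze*.

habtafirop, ogio, pehoze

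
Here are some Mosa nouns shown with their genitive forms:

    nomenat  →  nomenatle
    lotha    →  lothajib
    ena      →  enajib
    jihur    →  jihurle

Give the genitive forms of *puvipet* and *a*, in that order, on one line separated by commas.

puvipetle, ajib

Looking at the final sound of each stem: -le when the stem ends in a consonant (*nomenat*, *jihur*); -jib when the stem ends in a vowel (*lotha*, *ena*).
The final sound of *puvipet* is /t/, which is a consonant, so the suffix is -le, giving *puvipetle*.
*a* — final sound /a/ (a vowel) → -jib → *ajib*.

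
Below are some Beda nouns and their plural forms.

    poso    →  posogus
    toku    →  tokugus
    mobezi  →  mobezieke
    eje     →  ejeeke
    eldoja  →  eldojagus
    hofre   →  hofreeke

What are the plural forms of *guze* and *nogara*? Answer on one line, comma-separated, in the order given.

The pattern is front/back vowel harmony: -eke when the last vowel of the stem is a front vowel (*mobezi*, *eje*, *hofre*); -gus when the last vowel of the stem is a back vowel (*poso*, *toku*, *eldoja*).
*guze*: last vowel = /e/, a front vowel → -eke → *guzeeke*.
Since the last vowel of *nogara* is /a/ (a back vowel), it takes -gus, giving *nogaragus*.

guzeeke, nogaragus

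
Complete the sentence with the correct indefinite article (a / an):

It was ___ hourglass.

an

The indefinite article is chosen by the initial *sound* of the following word, not its spelling.
*hourglass* begins with the sound /aʊ/ (silent h) — a vowel sound.
So the article is *an*: It was an hourglass.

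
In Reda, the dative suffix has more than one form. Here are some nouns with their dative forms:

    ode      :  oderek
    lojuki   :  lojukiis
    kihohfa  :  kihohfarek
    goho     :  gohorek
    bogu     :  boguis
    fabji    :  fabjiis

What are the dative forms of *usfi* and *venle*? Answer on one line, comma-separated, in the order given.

The pattern is height harmony: -is when the last vowel of the stem is a high vowel (*lojuki*, *bogu*, *fabji*); -rek when the last vowel of the stem is a non-high vowel (*ode*, *kihohfa*, *goho*).
*usfi*: last vowel = /i/, a high vowel → -is → *usfiis*.
*venle* — last vowel /e/ (a non-high vowel) → -rek → *venlerek*.

usfiis, venlerek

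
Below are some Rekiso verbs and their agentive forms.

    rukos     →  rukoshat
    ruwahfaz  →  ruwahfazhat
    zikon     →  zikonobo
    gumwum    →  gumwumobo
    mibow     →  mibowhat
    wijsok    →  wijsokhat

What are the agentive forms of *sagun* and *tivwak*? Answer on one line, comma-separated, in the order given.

The suffix is conditioned by the final consonant: -obo when the stem ends in a nasal (*zikon*, *gumwum*); -hat when the stem ends in a non-nasal consonant (*rukos*, *ruwahfaz*, *mibow*, *wijsok*).
The final consonant of *sagun* is /n/, which is a nasal, so the suffix is -obo, giving *sagunobo*.
*tivwak*: final consonant = /k/, non-nasal → -hat → *tivwakhat*.

sagunobo, tivwakhat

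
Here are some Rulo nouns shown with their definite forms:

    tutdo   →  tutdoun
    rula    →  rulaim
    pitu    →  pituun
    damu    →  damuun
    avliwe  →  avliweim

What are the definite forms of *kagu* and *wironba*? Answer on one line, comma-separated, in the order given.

The suffix is conditioned by the last vowel: -un when the last vowel of the stem is a rounded vowel (*tutdo*, *pitu*, *damu*); -im when the last vowel of the stem is an unrounded vowel (*rula*, *avliwe*).
*kagu* — last vowel /u/ (a rounded vowel) → -un → *kaguun*.
*wironba* — last vowel /a/ (an unrounded vowel) → -im → *wironbaim*.

kaguun, wironbaim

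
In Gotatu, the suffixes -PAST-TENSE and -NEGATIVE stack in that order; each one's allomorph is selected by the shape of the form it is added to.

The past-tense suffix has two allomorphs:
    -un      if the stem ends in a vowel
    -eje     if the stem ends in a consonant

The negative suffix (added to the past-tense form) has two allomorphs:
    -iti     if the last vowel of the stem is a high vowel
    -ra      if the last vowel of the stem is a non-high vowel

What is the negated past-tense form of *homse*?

The final sound of *homse* is /e/, which is a vowel, so the past-tense suffix is -un, giving *homseun*.
The past-tense form *homseun* — last vowel /u/ (a high vowel) → -iti → *homseuniti*.

homseuniti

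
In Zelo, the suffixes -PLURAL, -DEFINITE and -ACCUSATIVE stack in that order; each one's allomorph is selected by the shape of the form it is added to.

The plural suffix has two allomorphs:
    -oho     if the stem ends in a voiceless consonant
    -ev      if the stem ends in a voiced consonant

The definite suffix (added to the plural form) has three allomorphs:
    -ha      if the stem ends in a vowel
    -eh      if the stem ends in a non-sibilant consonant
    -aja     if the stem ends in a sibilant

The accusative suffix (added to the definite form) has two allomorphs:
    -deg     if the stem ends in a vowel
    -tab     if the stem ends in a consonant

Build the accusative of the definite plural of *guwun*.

Since the final consonant of *guwun* is /n/ (voiced), it takes -ev, giving *guwunev*.
Since the final sound of the plural form *guwunev* is /v/ (a non-sibilant consonant), it takes -eh, giving *guwuneveh*.
The definite form *guwuneveh* — final sound /h/ (a consonant) → -tab → *guwunevehtab*.

guwunevehtab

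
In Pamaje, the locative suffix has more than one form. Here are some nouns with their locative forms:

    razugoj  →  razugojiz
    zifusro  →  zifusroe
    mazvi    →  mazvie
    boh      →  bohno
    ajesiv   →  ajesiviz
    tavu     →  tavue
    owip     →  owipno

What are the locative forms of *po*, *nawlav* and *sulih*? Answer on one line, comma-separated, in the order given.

Looking at the final sound of each stem: -no when the stem ends in a voiceless consonant (*boh*, *owip*); -iz when the stem ends in a voiced consonant (*razugoj*, *ajesiv*); -e when the stem ends in a vowel (*zifusro*, *mazvi*, *tavu*).
*po*: final sound = /o/, a vowel → -e → *poe*.
Since the final sound of *nawlav* is /v/ (a voiced consonant), it takes -iz, giving *nawlaviz*.
Since the final sound of *sulih* is /h/ (a voiceless consonant), it takes -no, giving *sulihno*.

poe, nawlaviz, sulihno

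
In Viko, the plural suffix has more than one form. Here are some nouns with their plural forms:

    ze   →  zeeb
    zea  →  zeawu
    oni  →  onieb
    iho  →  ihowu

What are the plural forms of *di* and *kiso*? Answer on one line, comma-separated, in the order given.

dieb, kisowu

The alternation tracks the last vowel of the stem — -eb when the last vowel of the stem is a front vowel (*ze*, *oni*); -wu when the last vowel of the stem is a back vowel (*zea*, *iho*).
*di* — last vowel /i/ (a front vowel) → -eb → *dieb*.
*kiso* — last vowel /o/ (a back vowel) → -wu → *kisowu*.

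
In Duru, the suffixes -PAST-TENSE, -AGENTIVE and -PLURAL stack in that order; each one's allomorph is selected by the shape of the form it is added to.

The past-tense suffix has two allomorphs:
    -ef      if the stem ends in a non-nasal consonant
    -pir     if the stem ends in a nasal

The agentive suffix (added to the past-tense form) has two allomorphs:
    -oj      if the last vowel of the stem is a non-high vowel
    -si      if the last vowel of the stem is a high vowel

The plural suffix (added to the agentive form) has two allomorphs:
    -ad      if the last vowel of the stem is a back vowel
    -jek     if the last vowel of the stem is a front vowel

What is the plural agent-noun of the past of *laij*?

Since the final consonant of *laij* is /j/ (non-nasal), it takes -ef, giving *laijef*.
The past-tense form *laijef* — last vowel /e/ (a non-high vowel) → -oj → *laijefoj*.
The agentive form *laijefoj*: last vowel = /o/, a back vowel → -ad → *laijefojad*.

laijefojad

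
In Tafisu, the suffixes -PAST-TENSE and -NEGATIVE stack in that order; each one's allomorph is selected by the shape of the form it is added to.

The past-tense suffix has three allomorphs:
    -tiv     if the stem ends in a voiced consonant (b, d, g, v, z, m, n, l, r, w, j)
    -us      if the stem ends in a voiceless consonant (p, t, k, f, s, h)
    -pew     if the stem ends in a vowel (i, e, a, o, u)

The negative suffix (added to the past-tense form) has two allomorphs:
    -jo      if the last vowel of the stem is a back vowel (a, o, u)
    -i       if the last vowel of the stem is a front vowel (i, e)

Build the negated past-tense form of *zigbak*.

*zigbak*: final sound = /k/, a voiceless consonant → -us → *zigbakus*.
Since the last vowel of the past-tense form *zigbakus* is /u/ (a back vowel), it takes -jo, giving *zigbakusjo*.

zigbakusjo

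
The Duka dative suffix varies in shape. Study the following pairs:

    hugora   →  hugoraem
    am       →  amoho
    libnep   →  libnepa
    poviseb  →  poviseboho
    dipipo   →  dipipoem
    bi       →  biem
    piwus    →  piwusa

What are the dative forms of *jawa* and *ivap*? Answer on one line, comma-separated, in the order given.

jawaem, ivapa

The pattern is voicing of the final sound: -a when the stem ends in a voiceless consonant (*libnep*, *piwus*); -oho when the stem ends in a voiced consonant (*am*, *poviseb*); -em when the stem ends in a vowel (*hugora*, *dipipo*, *bi*).
*jawa* — final sound /a/ (a vowel) → -em → *jawaem*.
Since the final sound of *ivap* is /p/ (a voiceless consonant), it takes -a, giving *ivapa*.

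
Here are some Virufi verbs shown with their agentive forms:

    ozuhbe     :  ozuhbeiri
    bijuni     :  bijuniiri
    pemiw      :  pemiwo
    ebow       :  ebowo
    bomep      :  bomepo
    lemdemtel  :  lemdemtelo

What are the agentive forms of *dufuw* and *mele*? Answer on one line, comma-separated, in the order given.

dufuwo, meleiri

The pattern is consonant vs. vowel: -o when the stem ends in a consonant (*pemiw*, *ebow*, *bomep*, *lemdemtel*); -iri when the stem ends in a vowel (*ozuhbe*, *bijuni*).
The final sound of *dufuw* is /w/, which is a consonant, so the suffix is -o, giving *dufuwo*.
*mele* — final sound /e/ (a vowel) → -iri → *meleiri*.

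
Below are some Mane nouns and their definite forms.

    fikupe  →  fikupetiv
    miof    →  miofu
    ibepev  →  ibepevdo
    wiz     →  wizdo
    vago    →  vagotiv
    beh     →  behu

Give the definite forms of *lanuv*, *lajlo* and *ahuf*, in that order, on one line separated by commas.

The alternation tracks the final sound of the stem — -u when the stem ends in a voiceless consonant (*miof*, *beh*); -do when the stem ends in a voiced consonant (*ibepev*, *wiz*); -tiv when the stem ends in a vowel (*fikupe*, *vago*).
Since the final sound of *lanuv* is /v/ (a voiced consonant), it takes -do, giving *lanuvdo*.
The final sound of *lajlo* is /o/, which is a vowel, so the suffix is -tiv, giving *lajlotiv*.
Since the final sound of *ahuf* is /f/ (a voiceless consonant), it takes -u, giving *ahufu*.

lanuvdo, lajlotiv, ahufu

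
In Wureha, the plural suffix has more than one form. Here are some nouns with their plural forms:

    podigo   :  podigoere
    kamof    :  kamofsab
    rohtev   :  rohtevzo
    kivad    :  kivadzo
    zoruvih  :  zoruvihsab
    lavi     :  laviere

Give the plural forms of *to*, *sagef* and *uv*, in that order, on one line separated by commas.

The pattern is voicing of the final sound: -sab when the stem ends in a voiceless consonant (*kamof*, *zoruvih*); -zo when the stem ends in a voiced consonant (*rohtev*, *kivad*); -ere when the stem ends in a vowel (*podigo*, *lavi*).
Since the final sound of *to* is /o/ (a vowel), it takes -ere, giving *toere*.
*sagef*: final sound = /f/, a voiceless consonant → -sab → *sagefsab*.
*uv* — final sound /v/ (a voiced consonant) → -zo → *uvzo*.

toere, sagefsab, uvzo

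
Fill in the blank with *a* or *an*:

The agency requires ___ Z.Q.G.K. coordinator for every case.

The indefinite article is chosen by the initial *sound* of the following word, not its spelling.
The initialism *Z.Q.G.K.* is read letter by letter; the first letter, Z, is pronounced /ziː/, which begins with a consonant sound.
So the article is *a*: The agency requires a Z.Q.G.K. coordinator for every case.

a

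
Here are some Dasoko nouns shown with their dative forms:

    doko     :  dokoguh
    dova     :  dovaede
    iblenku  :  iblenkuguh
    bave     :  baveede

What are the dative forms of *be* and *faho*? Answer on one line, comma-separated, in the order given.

The pattern is rounding harmony: -guh when the last vowel of the stem is a rounded vowel (*doko*, *iblenku*); -ede when the last vowel of the stem is an unrounded vowel (*dova*, *bave*).
*be* — last vowel /e/ (an unrounded vowel) → -ede → *beede*.
*faho*: last vowel = /o/, a rounded vowel → -guh → *fahoguh*.

beede, fahoguh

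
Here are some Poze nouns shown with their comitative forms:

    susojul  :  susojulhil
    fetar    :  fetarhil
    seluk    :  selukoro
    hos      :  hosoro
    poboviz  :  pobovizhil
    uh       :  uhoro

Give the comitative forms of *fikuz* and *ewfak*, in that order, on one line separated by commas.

The alternation tracks the final consonant of the stem — -oro when the stem ends in a voiceless consonant (*seluk*, *hos*, *uh*); -hil when the stem ends in a voiced consonant (*susojul*, *fetar*, *poboviz*).
Since the final consonant of *fikuz* is /z/ (voiced), it takes -hil, giving *fikuzhil*.
The final consonant of *ewfak* is /k/, which is voiceless, so the suffix is -oro, giving *ewfakoro*.

fikuzhil, ewfakoro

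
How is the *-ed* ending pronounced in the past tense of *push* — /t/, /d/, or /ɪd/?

The stem *push* ends in a voiceless consonant other than /t/.
The -ed suffix is realized as /ɪd/ after /t, d/; as /t/ after other voiceless consonants; and as /d/ after other voiced sounds.
So -ed on *push* is pronounced /t/.

/t/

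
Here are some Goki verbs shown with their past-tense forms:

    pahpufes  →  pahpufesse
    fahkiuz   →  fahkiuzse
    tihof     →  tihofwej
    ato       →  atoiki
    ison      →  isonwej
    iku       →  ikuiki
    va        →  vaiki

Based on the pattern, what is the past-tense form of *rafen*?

rafenwej

The pattern is sibilance of the final sound: -se when the stem ends in a sibilant (*pahpufes*, *fahkiuz*); -wej when the stem ends in a non-sibilant consonant (*tihof*, *ison*); -iki when the stem ends in a vowel (*ato*, *iku*, *va*).
The final sound of *rafen* is /n/, which is a non-sibilant consonant, so the suffix is -wej, giving *rafenwej*.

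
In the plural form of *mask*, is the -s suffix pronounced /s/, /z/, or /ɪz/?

The stem *mask* ends in a voiceless non-sibilant consonant.
The plural suffix surfaces as /ɪz/ after sibilants, /s/ after other voiceless consonants, and /z/ after other voiced sounds.
So the plural -s on *mask* is pronounced /s/.

/s/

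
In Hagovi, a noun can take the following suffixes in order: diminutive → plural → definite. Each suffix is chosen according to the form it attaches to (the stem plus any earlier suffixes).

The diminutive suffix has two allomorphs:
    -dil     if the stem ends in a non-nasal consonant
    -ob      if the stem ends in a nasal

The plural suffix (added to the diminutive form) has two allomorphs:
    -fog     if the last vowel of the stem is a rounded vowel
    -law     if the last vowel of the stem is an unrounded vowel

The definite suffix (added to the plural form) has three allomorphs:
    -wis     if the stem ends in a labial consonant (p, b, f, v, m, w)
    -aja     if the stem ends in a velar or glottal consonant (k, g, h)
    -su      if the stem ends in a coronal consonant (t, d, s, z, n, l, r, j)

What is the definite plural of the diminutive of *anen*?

anenobfogaja

The final consonant of *anen* is /n/, which is a nasal, so the diminutive suffix is -ob, giving *anenob*.
The diminutive form *anenob*: last vowel = /o/, a rounded vowel → -fog → *anenobfog*.
The final consonant of the plural form *anenobfog* is /g/, which is velar/glottal, so the definite suffix is -aja, giving *anenobfogaja*.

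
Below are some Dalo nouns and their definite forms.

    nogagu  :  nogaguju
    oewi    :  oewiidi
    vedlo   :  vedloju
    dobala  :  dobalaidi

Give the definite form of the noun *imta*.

Looking at the last vowel of each stem: -ju when the last vowel of the stem is a rounded vowel (*nogagu*, *vedlo*); -idi when the last vowel of the stem is an unrounded vowel (*oewi*, *dobala*).
The last vowel of *imta* is /a/, which is an unrounded vowel, so the suffix is -idi, giving *imtaidi*.

imtaidi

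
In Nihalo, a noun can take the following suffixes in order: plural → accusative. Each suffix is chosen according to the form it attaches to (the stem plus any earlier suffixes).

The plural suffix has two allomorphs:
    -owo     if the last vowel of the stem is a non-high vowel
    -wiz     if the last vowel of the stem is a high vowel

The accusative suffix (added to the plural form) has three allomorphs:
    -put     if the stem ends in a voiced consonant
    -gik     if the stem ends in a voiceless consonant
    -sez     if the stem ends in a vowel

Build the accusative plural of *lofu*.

The last vowel of *lofu* is /u/, which is a high vowel, so the plural suffix is -wiz, giving *lofuwiz*.
The plural form *lofuwiz*: final sound = /z/, a voiced consonant → -put → *lofuwizput*.

lofuwizput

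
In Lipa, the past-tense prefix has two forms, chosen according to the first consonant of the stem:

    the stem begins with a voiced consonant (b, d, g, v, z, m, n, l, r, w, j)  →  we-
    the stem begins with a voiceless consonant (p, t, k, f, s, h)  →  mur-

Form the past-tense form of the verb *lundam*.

*lundam*: first consonant = /l/, voiced → we- → *welundam*.

welundam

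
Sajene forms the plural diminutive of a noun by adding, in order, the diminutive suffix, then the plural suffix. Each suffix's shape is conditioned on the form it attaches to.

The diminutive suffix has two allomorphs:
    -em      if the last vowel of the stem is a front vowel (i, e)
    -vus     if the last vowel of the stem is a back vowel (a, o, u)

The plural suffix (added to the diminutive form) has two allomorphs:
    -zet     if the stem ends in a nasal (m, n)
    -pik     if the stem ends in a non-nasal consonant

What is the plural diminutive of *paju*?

pajuvuspik

*paju*: last vowel = /u/, a back vowel → -vus → *pajuvus*.
The diminutive form *pajuvus*: final consonant = /s/, non-nasal → -pik → *pajuvuspik*.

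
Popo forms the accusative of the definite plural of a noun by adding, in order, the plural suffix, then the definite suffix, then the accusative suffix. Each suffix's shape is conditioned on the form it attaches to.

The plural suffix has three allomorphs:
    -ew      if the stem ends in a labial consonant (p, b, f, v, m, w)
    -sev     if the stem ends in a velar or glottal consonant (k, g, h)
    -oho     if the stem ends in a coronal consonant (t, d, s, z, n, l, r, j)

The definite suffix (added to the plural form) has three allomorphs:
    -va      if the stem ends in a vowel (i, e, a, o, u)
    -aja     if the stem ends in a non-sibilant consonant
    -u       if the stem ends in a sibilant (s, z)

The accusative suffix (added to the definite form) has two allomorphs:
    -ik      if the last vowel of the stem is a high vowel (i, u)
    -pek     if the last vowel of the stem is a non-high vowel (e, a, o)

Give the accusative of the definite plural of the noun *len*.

*len*: final consonant = /n/, coronal → -oho → *lenoho*.
The final sound of the plural form *lenoho* is /o/, which is a vowel, so the definite suffix is -va, giving *lenohova*.
The last vowel of the definite form *lenohova* is /a/, which is a non-high vowel, so the accusative suffix is -pek, giving *lenohovapek*.

lenohovapek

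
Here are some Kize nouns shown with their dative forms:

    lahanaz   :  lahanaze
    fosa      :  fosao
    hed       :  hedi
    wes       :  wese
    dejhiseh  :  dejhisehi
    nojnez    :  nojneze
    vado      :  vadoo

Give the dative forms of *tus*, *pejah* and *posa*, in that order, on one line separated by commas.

The alternation tracks the final sound of the stem — -e when the stem ends in a sibilant (*lahanaz*, *wes*, *nojnez*); -i when the stem ends in a non-sibilant consonant (*hed*, *dejhiseh*); -o when the stem ends in a vowel (*fosa*, *vado*).
*tus*: final sound = /s/, a sibilant → -e → *tuse*.
Since the final sound of *pejah* is /h/ (a non-sibilant consonant), it takes -i, giving *pejahi*.
Since the final sound of *posa* is /a/ (a vowel), it takes -o, giving *posao*.

tuse, pejahi, posao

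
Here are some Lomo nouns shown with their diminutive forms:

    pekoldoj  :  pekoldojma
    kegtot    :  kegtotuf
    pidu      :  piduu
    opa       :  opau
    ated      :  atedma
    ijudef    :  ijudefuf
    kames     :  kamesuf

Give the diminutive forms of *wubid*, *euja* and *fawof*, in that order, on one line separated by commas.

Looking at the final sound of each stem: -uf when the stem ends in a voiceless consonant (*kegtot*, *ijudef*, *kames*); -ma when the stem ends in a voiced consonant (*pekoldoj*, *ated*); -u when the stem ends in a vowel (*pidu*, *opa*).
*wubid*: final sound = /d/, a voiced consonant → -ma → *wubidma*.
The final sound of *euja* is /a/, which is a vowel, so the suffix is -u, giving *eujau*.
The final sound of *fawof* is /f/, which is a voiceless consonant, so the suffix is -uf, giving *fawofuf*.

wubidma, eujau, fawofuf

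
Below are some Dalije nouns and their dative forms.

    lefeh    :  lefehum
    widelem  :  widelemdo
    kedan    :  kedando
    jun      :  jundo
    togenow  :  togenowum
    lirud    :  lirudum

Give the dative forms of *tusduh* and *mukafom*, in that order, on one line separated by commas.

The suffix is conditioned by the final consonant: -do when the stem ends in a nasal (*widelem*, *kedan*, *jun*); -um when the stem ends in a non-nasal consonant (*lefeh*, *togenow*, *lirud*).
*tusduh*: final consonant = /h/, non-nasal → -um → *tusduhum*.
Since the final consonant of *mukafom* is /m/ (a nasal), it takes -do, giving *mukafomdo*.

tusduhum, mukafomdo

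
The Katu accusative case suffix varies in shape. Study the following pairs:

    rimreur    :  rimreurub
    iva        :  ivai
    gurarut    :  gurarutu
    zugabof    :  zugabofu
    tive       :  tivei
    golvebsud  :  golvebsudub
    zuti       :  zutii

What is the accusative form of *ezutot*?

ezutotu

The suffix is conditioned by the final sound: -u when the stem ends in a voiceless consonant (*gurarut*, *zugabof*); -ub when the stem ends in a voiced consonant (*rimreur*, *golvebsud*); -i when the stem ends in a vowel (*iva*, *tive*, *zuti*).
The final sound of *ezutot* is /t/, which is a voiceless consonant, so the suffix is -u, giving *ezutotu*.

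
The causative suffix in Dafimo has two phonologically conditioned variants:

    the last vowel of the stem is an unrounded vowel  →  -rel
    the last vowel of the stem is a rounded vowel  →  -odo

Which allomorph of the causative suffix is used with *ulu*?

-odo

*ulu*: last vowel = /u/, a rounded vowel → -odo.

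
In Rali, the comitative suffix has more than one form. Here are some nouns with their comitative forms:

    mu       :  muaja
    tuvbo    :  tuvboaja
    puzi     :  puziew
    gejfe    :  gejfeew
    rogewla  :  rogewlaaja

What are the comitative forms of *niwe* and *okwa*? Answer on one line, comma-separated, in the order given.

The pattern is front/back vowel harmony: -ew when the last vowel of the stem is a front vowel (*puzi*, *gejfe*); -aja when the last vowel of the stem is a back vowel (*mu*, *tuvbo*, *rogewla*).
Since the last vowel of *niwe* is /e/ (a front vowel), it takes -ew, giving *niweew*.
Since the last vowel of *okwa* is /a/ (a back vowel), it takes -aja, giving *okwaaja*.

niweew, okwaaja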